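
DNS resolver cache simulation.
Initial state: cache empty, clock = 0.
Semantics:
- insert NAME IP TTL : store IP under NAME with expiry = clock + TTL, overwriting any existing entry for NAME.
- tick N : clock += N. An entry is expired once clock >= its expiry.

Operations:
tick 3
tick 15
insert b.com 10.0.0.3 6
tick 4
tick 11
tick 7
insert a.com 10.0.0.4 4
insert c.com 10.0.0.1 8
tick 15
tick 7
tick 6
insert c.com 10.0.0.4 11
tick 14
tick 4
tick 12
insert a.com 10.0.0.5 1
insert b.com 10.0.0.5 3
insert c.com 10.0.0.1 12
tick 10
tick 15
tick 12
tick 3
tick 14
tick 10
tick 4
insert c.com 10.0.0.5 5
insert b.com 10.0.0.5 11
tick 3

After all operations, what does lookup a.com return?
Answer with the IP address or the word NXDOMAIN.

Op 1: tick 3 -> clock=3.
Op 2: tick 15 -> clock=18.
Op 3: insert b.com -> 10.0.0.3 (expiry=18+6=24). clock=18
Op 4: tick 4 -> clock=22.
Op 5: tick 11 -> clock=33. purged={b.com}
Op 6: tick 7 -> clock=40.
Op 7: insert a.com -> 10.0.0.4 (expiry=40+4=44). clock=40
Op 8: insert c.com -> 10.0.0.1 (expiry=40+8=48). clock=40
Op 9: tick 15 -> clock=55. purged={a.com,c.com}
Op 10: tick 7 -> clock=62.
Op 11: tick 6 -> clock=68.
Op 12: insert c.com -> 10.0.0.4 (expiry=68+11=79). clock=68
Op 13: tick 14 -> clock=82. purged={c.com}
Op 14: tick 4 -> clock=86.
Op 15: tick 12 -> clock=98.
Op 16: insert a.com -> 10.0.0.5 (expiry=98+1=99). clock=98
Op 17: insert b.com -> 10.0.0.5 (expiry=98+3=101). clock=98
Op 18: insert c.com -> 10.0.0.1 (expiry=98+12=110). clock=98
Op 19: tick 10 -> clock=108. purged={a.com,b.com}
Op 20: tick 15 -> clock=123. purged={c.com}
Op 21: tick 12 -> clock=135.
Op 22: tick 3 -> clock=138.
Op 23: tick 14 -> clock=152.
Op 24: tick 10 -> clock=162.
Op 25: tick 4 -> clock=166.
Op 26: insert c.com -> 10.0.0.5 (expiry=166+5=171). clock=166
Op 27: insert b.com -> 10.0.0.5 (expiry=166+11=177). clock=166
Op 28: tick 3 -> clock=169.
lookup a.com: not in cache (expired or never inserted)

Answer: NXDOMAIN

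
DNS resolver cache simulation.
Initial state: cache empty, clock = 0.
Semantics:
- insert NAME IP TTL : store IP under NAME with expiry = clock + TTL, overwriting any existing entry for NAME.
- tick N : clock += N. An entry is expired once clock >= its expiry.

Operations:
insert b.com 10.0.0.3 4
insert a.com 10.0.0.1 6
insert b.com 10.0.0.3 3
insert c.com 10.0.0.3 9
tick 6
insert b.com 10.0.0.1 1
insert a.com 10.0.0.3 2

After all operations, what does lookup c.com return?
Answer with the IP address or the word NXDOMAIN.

Op 1: insert b.com -> 10.0.0.3 (expiry=0+4=4). clock=0
Op 2: insert a.com -> 10.0.0.1 (expiry=0+6=6). clock=0
Op 3: insert b.com -> 10.0.0.3 (expiry=0+3=3). clock=0
Op 4: insert c.com -> 10.0.0.3 (expiry=0+9=9). clock=0
Op 5: tick 6 -> clock=6. purged={a.com,b.com}
Op 6: insert b.com -> 10.0.0.1 (expiry=6+1=7). clock=6
Op 7: insert a.com -> 10.0.0.3 (expiry=6+2=8). clock=6
lookup c.com: present, ip=10.0.0.3 expiry=9 > clock=6

Answer: 10.0.0.3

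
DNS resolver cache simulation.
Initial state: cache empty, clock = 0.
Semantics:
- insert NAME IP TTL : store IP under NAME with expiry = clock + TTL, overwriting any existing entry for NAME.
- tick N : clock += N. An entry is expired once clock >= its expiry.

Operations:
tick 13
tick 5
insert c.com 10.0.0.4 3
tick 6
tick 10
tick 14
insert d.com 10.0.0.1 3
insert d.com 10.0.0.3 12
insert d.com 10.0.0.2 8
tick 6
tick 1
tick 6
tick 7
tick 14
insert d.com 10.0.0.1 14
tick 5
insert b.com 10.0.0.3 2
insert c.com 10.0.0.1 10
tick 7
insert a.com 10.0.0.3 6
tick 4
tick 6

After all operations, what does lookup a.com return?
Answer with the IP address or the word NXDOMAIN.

Answer: NXDOMAIN

Derivation:
Op 1: tick 13 -> clock=13.
Op 2: tick 5 -> clock=18.
Op 3: insert c.com -> 10.0.0.4 (expiry=18+3=21). clock=18
Op 4: tick 6 -> clock=24. purged={c.com}
Op 5: tick 10 -> clock=34.
Op 6: tick 14 -> clock=48.
Op 7: insert d.com -> 10.0.0.1 (expiry=48+3=51). clock=48
Op 8: insert d.com -> 10.0.0.3 (expiry=48+12=60). clock=48
Op 9: insert d.com -> 10.0.0.2 (expiry=48+8=56). clock=48
Op 10: tick 6 -> clock=54.
Op 11: tick 1 -> clock=55.
Op 12: tick 6 -> clock=61. purged={d.com}
Op 13: tick 7 -> clock=68.
Op 14: tick 14 -> clock=82.
Op 15: insert d.com -> 10.0.0.1 (expiry=82+14=96). clock=82
Op 16: tick 5 -> clock=87.
Op 17: insert b.com -> 10.0.0.3 (expiry=87+2=89). clock=87
Op 18: insert c.com -> 10.0.0.1 (expiry=87+10=97). clock=87
Op 19: tick 7 -> clock=94. purged={b.com}
Op 20: insert a.com -> 10.0.0.3 (expiry=94+6=100). clock=94
Op 21: tick 4 -> clock=98. purged={c.com,d.com}
Op 22: tick 6 -> clock=104. purged={a.com}
lookup a.com: not in cache (expired or never inserted)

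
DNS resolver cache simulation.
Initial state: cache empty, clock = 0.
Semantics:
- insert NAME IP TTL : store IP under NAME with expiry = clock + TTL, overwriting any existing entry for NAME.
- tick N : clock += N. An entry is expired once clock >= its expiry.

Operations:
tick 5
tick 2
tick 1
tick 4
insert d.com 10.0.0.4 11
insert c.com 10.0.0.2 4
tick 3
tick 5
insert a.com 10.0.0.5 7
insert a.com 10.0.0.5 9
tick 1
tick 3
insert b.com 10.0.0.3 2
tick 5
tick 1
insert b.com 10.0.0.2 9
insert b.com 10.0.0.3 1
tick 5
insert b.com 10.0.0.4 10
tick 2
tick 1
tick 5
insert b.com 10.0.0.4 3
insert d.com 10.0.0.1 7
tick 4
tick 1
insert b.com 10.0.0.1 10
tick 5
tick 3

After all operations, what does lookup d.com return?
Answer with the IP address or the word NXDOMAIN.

Op 1: tick 5 -> clock=5.
Op 2: tick 2 -> clock=7.
Op 3: tick 1 -> clock=8.
Op 4: tick 4 -> clock=12.
Op 5: insert d.com -> 10.0.0.4 (expiry=12+11=23). clock=12
Op 6: insert c.com -> 10.0.0.2 (expiry=12+4=16). clock=12
Op 7: tick 3 -> clock=15.
Op 8: tick 5 -> clock=20. purged={c.com}
Op 9: insert a.com -> 10.0.0.5 (expiry=20+7=27). clock=20
Op 10: insert a.com -> 10.0.0.5 (expiry=20+9=29). clock=20
Op 11: tick 1 -> clock=21.
Op 12: tick 3 -> clock=24. purged={d.com}
Op 13: insert b.com -> 10.0.0.3 (expiry=24+2=26). clock=24
Op 14: tick 5 -> clock=29. purged={a.com,b.com}
Op 15: tick 1 -> clock=30.
Op 16: insert b.com -> 10.0.0.2 (expiry=30+9=39). clock=30
Op 17: insert b.com -> 10.0.0.3 (expiry=30+1=31). clock=30
Op 18: tick 5 -> clock=35. purged={b.com}
Op 19: insert b.com -> 10.0.0.4 (expiry=35+10=45). clock=35
Op 20: tick 2 -> clock=37.
Op 21: tick 1 -> clock=38.
Op 22: tick 5 -> clock=43.
Op 23: insert b.com -> 10.0.0.4 (expiry=43+3=46). clock=43
Op 24: insert d.com -> 10.0.0.1 (expiry=43+7=50). clock=43
Op 25: tick 4 -> clock=47. purged={b.com}
Op 26: tick 1 -> clock=48.
Op 27: insert b.com -> 10.0.0.1 (expiry=48+10=58). clock=48
Op 28: tick 5 -> clock=53. purged={d.com}
Op 29: tick 3 -> clock=56.
lookup d.com: not in cache (expired or never inserted)

Answer: NXDOMAIN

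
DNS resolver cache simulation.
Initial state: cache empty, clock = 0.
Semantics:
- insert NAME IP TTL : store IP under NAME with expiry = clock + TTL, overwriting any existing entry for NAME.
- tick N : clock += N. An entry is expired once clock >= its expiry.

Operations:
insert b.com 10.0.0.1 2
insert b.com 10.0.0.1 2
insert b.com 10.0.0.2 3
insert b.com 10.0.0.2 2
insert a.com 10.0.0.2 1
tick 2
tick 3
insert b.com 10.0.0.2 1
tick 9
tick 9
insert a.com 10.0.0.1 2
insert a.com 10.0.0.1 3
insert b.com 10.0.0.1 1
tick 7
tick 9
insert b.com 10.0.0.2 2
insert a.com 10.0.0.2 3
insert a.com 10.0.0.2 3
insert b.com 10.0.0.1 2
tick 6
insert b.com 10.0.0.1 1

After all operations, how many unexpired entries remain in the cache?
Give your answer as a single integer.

Op 1: insert b.com -> 10.0.0.1 (expiry=0+2=2). clock=0
Op 2: insert b.com -> 10.0.0.1 (expiry=0+2=2). clock=0
Op 3: insert b.com -> 10.0.0.2 (expiry=0+3=3). clock=0
Op 4: insert b.com -> 10.0.0.2 (expiry=0+2=2). clock=0
Op 5: insert a.com -> 10.0.0.2 (expiry=0+1=1). clock=0
Op 6: tick 2 -> clock=2. purged={a.com,b.com}
Op 7: tick 3 -> clock=5.
Op 8: insert b.com -> 10.0.0.2 (expiry=5+1=6). clock=5
Op 9: tick 9 -> clock=14. purged={b.com}
Op 10: tick 9 -> clock=23.
Op 11: insert a.com -> 10.0.0.1 (expiry=23+2=25). clock=23
Op 12: insert a.com -> 10.0.0.1 (expiry=23+3=26). clock=23
Op 13: insert b.com -> 10.0.0.1 (expiry=23+1=24). clock=23
Op 14: tick 7 -> clock=30. purged={a.com,b.com}
Op 15: tick 9 -> clock=39.
Op 16: insert b.com -> 10.0.0.2 (expiry=39+2=41). clock=39
Op 17: insert a.com -> 10.0.0.2 (expiry=39+3=42). clock=39
Op 18: insert a.com -> 10.0.0.2 (expiry=39+3=42). clock=39
Op 19: insert b.com -> 10.0.0.1 (expiry=39+2=41). clock=39
Op 20: tick 6 -> clock=45. purged={a.com,b.com}
Op 21: insert b.com -> 10.0.0.1 (expiry=45+1=46). clock=45
Final cache (unexpired): {b.com} -> size=1

Answer: 1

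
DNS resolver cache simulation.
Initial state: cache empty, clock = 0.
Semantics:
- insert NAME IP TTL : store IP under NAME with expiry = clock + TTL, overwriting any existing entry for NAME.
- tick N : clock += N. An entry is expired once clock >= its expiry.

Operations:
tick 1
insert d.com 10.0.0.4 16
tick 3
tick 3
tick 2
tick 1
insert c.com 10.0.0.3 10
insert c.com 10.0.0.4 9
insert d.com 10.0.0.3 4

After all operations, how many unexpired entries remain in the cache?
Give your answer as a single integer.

Answer: 2

Derivation:
Op 1: tick 1 -> clock=1.
Op 2: insert d.com -> 10.0.0.4 (expiry=1+16=17). clock=1
Op 3: tick 3 -> clock=4.
Op 4: tick 3 -> clock=7.
Op 5: tick 2 -> clock=9.
Op 6: tick 1 -> clock=10.
Op 7: insert c.com -> 10.0.0.3 (expiry=10+10=20). clock=10
Op 8: insert c.com -> 10.0.0.4 (expiry=10+9=19). clock=10
Op 9: insert d.com -> 10.0.0.3 (expiry=10+4=14). clock=10
Final cache (unexpired): {c.com,d.com} -> size=2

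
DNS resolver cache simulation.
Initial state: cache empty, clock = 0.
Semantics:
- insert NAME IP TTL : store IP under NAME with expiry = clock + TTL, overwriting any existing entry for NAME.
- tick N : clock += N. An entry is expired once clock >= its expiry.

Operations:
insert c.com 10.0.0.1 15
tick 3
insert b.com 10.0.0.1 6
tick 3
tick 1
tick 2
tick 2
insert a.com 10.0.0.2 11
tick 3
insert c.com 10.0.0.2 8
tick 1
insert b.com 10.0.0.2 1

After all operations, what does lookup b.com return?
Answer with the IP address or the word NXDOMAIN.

Op 1: insert c.com -> 10.0.0.1 (expiry=0+15=15). clock=0
Op 2: tick 3 -> clock=3.
Op 3: insert b.com -> 10.0.0.1 (expiry=3+6=9). clock=3
Op 4: tick 3 -> clock=6.
Op 5: tick 1 -> clock=7.
Op 6: tick 2 -> clock=9. purged={b.com}
Op 7: tick 2 -> clock=11.
Op 8: insert a.com -> 10.0.0.2 (expiry=11+11=22). clock=11
Op 9: tick 3 -> clock=14.
Op 10: insert c.com -> 10.0.0.2 (expiry=14+8=22). clock=14
Op 11: tick 1 -> clock=15.
Op 12: insert b.com -> 10.0.0.2 (expiry=15+1=16). clock=15
lookup b.com: present, ip=10.0.0.2 expiry=16 > clock=15

Answer: 10.0.0.2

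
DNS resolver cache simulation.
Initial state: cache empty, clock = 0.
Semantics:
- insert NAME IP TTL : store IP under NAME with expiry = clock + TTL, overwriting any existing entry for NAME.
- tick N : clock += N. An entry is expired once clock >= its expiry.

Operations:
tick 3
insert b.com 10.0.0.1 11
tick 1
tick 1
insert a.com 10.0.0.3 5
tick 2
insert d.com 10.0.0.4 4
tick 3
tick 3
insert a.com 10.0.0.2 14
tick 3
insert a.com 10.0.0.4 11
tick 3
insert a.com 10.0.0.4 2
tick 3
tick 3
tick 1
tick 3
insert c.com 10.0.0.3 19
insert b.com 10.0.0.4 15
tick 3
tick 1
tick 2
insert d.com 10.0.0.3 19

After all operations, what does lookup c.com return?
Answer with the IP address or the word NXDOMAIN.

Answer: 10.0.0.3

Derivation:
Op 1: tick 3 -> clock=3.
Op 2: insert b.com -> 10.0.0.1 (expiry=3+11=14). clock=3
Op 3: tick 1 -> clock=4.
Op 4: tick 1 -> clock=5.
Op 5: insert a.com -> 10.0.0.3 (expiry=5+5=10). clock=5
Op 6: tick 2 -> clock=7.
Op 7: insert d.com -> 10.0.0.4 (expiry=7+4=11). clock=7
Op 8: tick 3 -> clock=10. purged={a.com}
Op 9: tick 3 -> clock=13. purged={d.com}
Op 10: insert a.com -> 10.0.0.2 (expiry=13+14=27). clock=13
Op 11: tick 3 -> clock=16. purged={b.com}
Op 12: insert a.com -> 10.0.0.4 (expiry=16+11=27). clock=16
Op 13: tick 3 -> clock=19.
Op 14: insert a.com -> 10.0.0.4 (expiry=19+2=21). clock=19
Op 15: tick 3 -> clock=22. purged={a.com}
Op 16: tick 3 -> clock=25.
Op 17: tick 1 -> clock=26.
Op 18: tick 3 -> clock=29.
Op 19: insert c.com -> 10.0.0.3 (expiry=29+19=48). clock=29
Op 20: insert b.com -> 10.0.0.4 (expiry=29+15=44). clock=29
Op 21: tick 3 -> clock=32.
Op 22: tick 1 -> clock=33.
Op 23: tick 2 -> clock=35.
Op 24: insert d.com -> 10.0.0.3 (expiry=35+19=54). clock=35
lookup c.com: present, ip=10.0.0.3 expiry=48 > clock=35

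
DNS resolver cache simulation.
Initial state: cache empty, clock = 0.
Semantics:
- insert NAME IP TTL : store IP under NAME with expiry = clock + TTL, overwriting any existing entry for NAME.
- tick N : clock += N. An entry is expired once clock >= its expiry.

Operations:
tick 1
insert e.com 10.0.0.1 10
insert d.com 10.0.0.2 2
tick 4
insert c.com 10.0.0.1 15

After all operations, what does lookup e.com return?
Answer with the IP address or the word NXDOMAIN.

Answer: 10.0.0.1

Derivation:
Op 1: tick 1 -> clock=1.
Op 2: insert e.com -> 10.0.0.1 (expiry=1+10=11). clock=1
Op 3: insert d.com -> 10.0.0.2 (expiry=1+2=3). clock=1
Op 4: tick 4 -> clock=5. purged={d.com}
Op 5: insert c.com -> 10.0.0.1 (expiry=5+15=20). clock=5
lookup e.com: present, ip=10.0.0.1 expiry=11 > clock=5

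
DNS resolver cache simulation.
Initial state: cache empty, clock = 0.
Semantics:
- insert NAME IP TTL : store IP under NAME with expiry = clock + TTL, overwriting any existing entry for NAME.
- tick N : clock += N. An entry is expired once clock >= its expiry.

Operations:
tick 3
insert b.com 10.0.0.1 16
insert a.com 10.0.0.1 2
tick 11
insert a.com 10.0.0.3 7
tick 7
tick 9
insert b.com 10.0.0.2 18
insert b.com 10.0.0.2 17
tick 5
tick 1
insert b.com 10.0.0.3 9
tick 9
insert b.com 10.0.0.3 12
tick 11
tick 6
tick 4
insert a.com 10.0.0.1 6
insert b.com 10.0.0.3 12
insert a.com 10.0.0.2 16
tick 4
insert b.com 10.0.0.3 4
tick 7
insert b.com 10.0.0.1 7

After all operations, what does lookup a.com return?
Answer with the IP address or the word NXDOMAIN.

Answer: 10.0.0.2

Derivation:
Op 1: tick 3 -> clock=3.
Op 2: insert b.com -> 10.0.0.1 (expiry=3+16=19). clock=3
Op 3: insert a.com -> 10.0.0.1 (expiry=3+2=5). clock=3
Op 4: tick 11 -> clock=14. purged={a.com}
Op 5: insert a.com -> 10.0.0.3 (expiry=14+7=21). clock=14
Op 6: tick 7 -> clock=21. purged={a.com,b.com}
Op 7: tick 9 -> clock=30.
Op 8: insert b.com -> 10.0.0.2 (expiry=30+18=48). clock=30
Op 9: insert b.com -> 10.0.0.2 (expiry=30+17=47). clock=30
Op 10: tick 5 -> clock=35.
Op 11: tick 1 -> clock=36.
Op 12: insert b.com -> 10.0.0.3 (expiry=36+9=45). clock=36
Op 13: tick 9 -> clock=45. purged={b.com}
Op 14: insert b.com -> 10.0.0.3 (expiry=45+12=57). clock=45
Op 15: tick 11 -> clock=56.
Op 16: tick 6 -> clock=62. purged={b.com}
Op 17: tick 4 -> clock=66.
Op 18: insert a.com -> 10.0.0.1 (expiry=66+6=72). clock=66
Op 19: insert b.com -> 10.0.0.3 (expiry=66+12=78). clock=66
Op 20: insert a.com -> 10.0.0.2 (expiry=66+16=82). clock=66
Op 21: tick 4 -> clock=70.
Op 22: insert b.com -> 10.0.0.3 (expiry=70+4=74). clock=70
Op 23: tick 7 -> clock=77. purged={b.com}
Op 24: insert b.com -> 10.0.0.1 (expiry=77+7=84). clock=77
lookup a.com: present, ip=10.0.0.2 expiry=82 > clock=77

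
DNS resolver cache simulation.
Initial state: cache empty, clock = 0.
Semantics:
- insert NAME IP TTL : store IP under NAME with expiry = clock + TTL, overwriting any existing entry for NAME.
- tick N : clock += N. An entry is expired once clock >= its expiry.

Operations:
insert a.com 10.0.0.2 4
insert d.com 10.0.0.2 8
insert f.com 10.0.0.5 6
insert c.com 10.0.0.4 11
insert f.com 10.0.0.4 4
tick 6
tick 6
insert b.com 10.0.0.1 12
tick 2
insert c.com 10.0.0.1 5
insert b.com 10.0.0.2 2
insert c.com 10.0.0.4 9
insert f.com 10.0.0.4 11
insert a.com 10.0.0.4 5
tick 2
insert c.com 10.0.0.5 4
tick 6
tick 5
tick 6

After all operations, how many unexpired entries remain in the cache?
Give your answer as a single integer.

Op 1: insert a.com -> 10.0.0.2 (expiry=0+4=4). clock=0
Op 2: insert d.com -> 10.0.0.2 (expiry=0+8=8). clock=0
Op 3: insert f.com -> 10.0.0.5 (expiry=0+6=6). clock=0
Op 4: insert c.com -> 10.0.0.4 (expiry=0+11=11). clock=0
Op 5: insert f.com -> 10.0.0.4 (expiry=0+4=4). clock=0
Op 6: tick 6 -> clock=6. purged={a.com,f.com}
Op 7: tick 6 -> clock=12. purged={c.com,d.com}
Op 8: insert b.com -> 10.0.0.1 (expiry=12+12=24). clock=12
Op 9: tick 2 -> clock=14.
Op 10: insert c.com -> 10.0.0.1 (expiry=14+5=19). clock=14
Op 11: insert b.com -> 10.0.0.2 (expiry=14+2=16). clock=14
Op 12: insert c.com -> 10.0.0.4 (expiry=14+9=23). clock=14
Op 13: insert f.com -> 10.0.0.4 (expiry=14+11=25). clock=14
Op 14: insert a.com -> 10.0.0.4 (expiry=14+5=19). clock=14
Op 15: tick 2 -> clock=16. purged={b.com}
Op 16: insert c.com -> 10.0.0.5 (expiry=16+4=20). clock=16
Op 17: tick 6 -> clock=22. purged={a.com,c.com}
Op 18: tick 5 -> clock=27. purged={f.com}
Op 19: tick 6 -> clock=33.
Final cache (unexpired): {} -> size=0

Answer: 0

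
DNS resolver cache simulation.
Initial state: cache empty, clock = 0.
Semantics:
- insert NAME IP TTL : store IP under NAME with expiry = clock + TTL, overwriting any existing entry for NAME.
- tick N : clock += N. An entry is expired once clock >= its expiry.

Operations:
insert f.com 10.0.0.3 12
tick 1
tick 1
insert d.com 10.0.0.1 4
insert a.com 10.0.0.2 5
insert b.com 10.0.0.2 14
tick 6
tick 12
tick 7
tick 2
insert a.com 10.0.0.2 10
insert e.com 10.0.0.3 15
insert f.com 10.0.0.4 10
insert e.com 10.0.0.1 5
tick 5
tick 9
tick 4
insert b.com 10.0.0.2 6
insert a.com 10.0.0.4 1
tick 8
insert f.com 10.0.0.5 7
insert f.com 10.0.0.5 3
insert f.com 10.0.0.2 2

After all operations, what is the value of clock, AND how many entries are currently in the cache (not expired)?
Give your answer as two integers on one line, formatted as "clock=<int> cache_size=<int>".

Op 1: insert f.com -> 10.0.0.3 (expiry=0+12=12). clock=0
Op 2: tick 1 -> clock=1.
Op 3: tick 1 -> clock=2.
Op 4: insert d.com -> 10.0.0.1 (expiry=2+4=6). clock=2
Op 5: insert a.com -> 10.0.0.2 (expiry=2+5=7). clock=2
Op 6: insert b.com -> 10.0.0.2 (expiry=2+14=16). clock=2
Op 7: tick 6 -> clock=8. purged={a.com,d.com}
Op 8: tick 12 -> clock=20. purged={b.com,f.com}
Op 9: tick 7 -> clock=27.
Op 10: tick 2 -> clock=29.
Op 11: insert a.com -> 10.0.0.2 (expiry=29+10=39). clock=29
Op 12: insert e.com -> 10.0.0.3 (expiry=29+15=44). clock=29
Op 13: insert f.com -> 10.0.0.4 (expiry=29+10=39). clock=29
Op 14: insert e.com -> 10.0.0.1 (expiry=29+5=34). clock=29
Op 15: tick 5 -> clock=34. purged={e.com}
Op 16: tick 9 -> clock=43. purged={a.com,f.com}
Op 17: tick 4 -> clock=47.
Op 18: insert b.com -> 10.0.0.2 (expiry=47+6=53). clock=47
Op 19: insert a.com -> 10.0.0.4 (expiry=47+1=48). clock=47
Op 20: tick 8 -> clock=55. purged={a.com,b.com}
Op 21: insert f.com -> 10.0.0.5 (expiry=55+7=62). clock=55
Op 22: insert f.com -> 10.0.0.5 (expiry=55+3=58). clock=55
Op 23: insert f.com -> 10.0.0.2 (expiry=55+2=57). clock=55
Final clock = 55
Final cache (unexpired): {f.com} -> size=1

Answer: clock=55 cache_size=1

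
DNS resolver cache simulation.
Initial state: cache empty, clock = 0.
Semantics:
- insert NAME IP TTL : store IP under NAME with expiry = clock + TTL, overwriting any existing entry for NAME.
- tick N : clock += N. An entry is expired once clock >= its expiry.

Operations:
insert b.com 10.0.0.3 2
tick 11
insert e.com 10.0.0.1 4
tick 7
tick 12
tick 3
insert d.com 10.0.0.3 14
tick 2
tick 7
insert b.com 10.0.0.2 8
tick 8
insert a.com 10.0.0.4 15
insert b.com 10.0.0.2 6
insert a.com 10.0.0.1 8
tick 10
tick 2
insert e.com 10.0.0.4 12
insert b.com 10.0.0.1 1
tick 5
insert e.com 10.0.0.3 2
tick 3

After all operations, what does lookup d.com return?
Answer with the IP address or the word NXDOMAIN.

Op 1: insert b.com -> 10.0.0.3 (expiry=0+2=2). clock=0
Op 2: tick 11 -> clock=11. purged={b.com}
Op 3: insert e.com -> 10.0.0.1 (expiry=11+4=15). clock=11
Op 4: tick 7 -> clock=18. purged={e.com}
Op 5: tick 12 -> clock=30.
Op 6: tick 3 -> clock=33.
Op 7: insert d.com -> 10.0.0.3 (expiry=33+14=47). clock=33
Op 8: tick 2 -> clock=35.
Op 9: tick 7 -> clock=42.
Op 10: insert b.com -> 10.0.0.2 (expiry=42+8=50). clock=42
Op 11: tick 8 -> clock=50. purged={b.com,d.com}
Op 12: insert a.com -> 10.0.0.4 (expiry=50+15=65). clock=50
Op 13: insert b.com -> 10.0.0.2 (expiry=50+6=56). clock=50
Op 14: insert a.com -> 10.0.0.1 (expiry=50+8=58). clock=50
Op 15: tick 10 -> clock=60. purged={a.com,b.com}
Op 16: tick 2 -> clock=62.
Op 17: insert e.com -> 10.0.0.4 (expiry=62+12=74). clock=62
Op 18: insert b.com -> 10.0.0.1 (expiry=62+1=63). clock=62
Op 19: tick 5 -> clock=67. purged={b.com}
Op 20: insert e.com -> 10.0.0.3 (expiry=67+2=69). clock=67
Op 21: tick 3 -> clock=70. purged={e.com}
lookup d.com: not in cache (expired or never inserted)

Answer: NXDOMAIN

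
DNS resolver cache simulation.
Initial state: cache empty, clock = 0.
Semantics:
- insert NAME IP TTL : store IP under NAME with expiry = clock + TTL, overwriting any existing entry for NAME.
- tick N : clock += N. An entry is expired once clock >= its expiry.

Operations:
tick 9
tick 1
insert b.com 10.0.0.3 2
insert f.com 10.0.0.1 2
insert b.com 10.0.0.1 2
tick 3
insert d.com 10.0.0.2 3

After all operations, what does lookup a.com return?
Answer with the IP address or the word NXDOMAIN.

Answer: NXDOMAIN

Derivation:
Op 1: tick 9 -> clock=9.
Op 2: tick 1 -> clock=10.
Op 3: insert b.com -> 10.0.0.3 (expiry=10+2=12). clock=10
Op 4: insert f.com -> 10.0.0.1 (expiry=10+2=12). clock=10
Op 5: insert b.com -> 10.0.0.1 (expiry=10+2=12). clock=10
Op 6: tick 3 -> clock=13. purged={b.com,f.com}
Op 7: insert d.com -> 10.0.0.2 (expiry=13+3=16). clock=13
lookup a.com: not in cache (expired or never inserted)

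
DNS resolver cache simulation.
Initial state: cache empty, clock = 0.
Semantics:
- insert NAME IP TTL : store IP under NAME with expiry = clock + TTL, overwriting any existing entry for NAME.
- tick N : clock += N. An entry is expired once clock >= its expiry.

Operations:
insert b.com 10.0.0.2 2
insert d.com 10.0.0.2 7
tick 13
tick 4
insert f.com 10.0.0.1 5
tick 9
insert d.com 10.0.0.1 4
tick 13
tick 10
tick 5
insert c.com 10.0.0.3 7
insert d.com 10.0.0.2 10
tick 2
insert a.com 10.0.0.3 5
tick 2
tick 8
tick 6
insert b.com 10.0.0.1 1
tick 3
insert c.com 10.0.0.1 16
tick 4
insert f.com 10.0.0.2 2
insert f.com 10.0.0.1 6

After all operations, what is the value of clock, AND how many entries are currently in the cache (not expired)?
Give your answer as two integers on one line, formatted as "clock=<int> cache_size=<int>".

Answer: clock=79 cache_size=2

Derivation:
Op 1: insert b.com -> 10.0.0.2 (expiry=0+2=2). clock=0
Op 2: insert d.com -> 10.0.0.2 (expiry=0+7=7). clock=0
Op 3: tick 13 -> clock=13. purged={b.com,d.com}
Op 4: tick 4 -> clock=17.
Op 5: insert f.com -> 10.0.0.1 (expiry=17+5=22). clock=17
Op 6: tick 9 -> clock=26. purged={f.com}
Op 7: insert d.com -> 10.0.0.1 (expiry=26+4=30). clock=26
Op 8: tick 13 -> clock=39. purged={d.com}
Op 9: tick 10 -> clock=49.
Op 10: tick 5 -> clock=54.
Op 11: insert c.com -> 10.0.0.3 (expiry=54+7=61). clock=54
Op 12: insert d.com -> 10.0.0.2 (expiry=54+10=64). clock=54
Op 13: tick 2 -> clock=56.
Op 14: insert a.com -> 10.0.0.3 (expiry=56+5=61). clock=56
Op 15: tick 2 -> clock=58.
Op 16: tick 8 -> clock=66. purged={a.com,c.com,d.com}
Op 17: tick 6 -> clock=72.
Op 18: insert b.com -> 10.0.0.1 (expiry=72+1=73). clock=72
Op 19: tick 3 -> clock=75. purged={b.com}
Op 20: insert c.com -> 10.0.0.1 (expiry=75+16=91). clock=75
Op 21: tick 4 -> clock=79.
Op 22: insert f.com -> 10.0.0.2 (expiry=79+2=81). clock=79
Op 23: insert f.com -> 10.0.0.1 (expiry=79+6=85). clock=79
Final clock = 79
Final cache (unexpired): {c.com,f.com} -> size=2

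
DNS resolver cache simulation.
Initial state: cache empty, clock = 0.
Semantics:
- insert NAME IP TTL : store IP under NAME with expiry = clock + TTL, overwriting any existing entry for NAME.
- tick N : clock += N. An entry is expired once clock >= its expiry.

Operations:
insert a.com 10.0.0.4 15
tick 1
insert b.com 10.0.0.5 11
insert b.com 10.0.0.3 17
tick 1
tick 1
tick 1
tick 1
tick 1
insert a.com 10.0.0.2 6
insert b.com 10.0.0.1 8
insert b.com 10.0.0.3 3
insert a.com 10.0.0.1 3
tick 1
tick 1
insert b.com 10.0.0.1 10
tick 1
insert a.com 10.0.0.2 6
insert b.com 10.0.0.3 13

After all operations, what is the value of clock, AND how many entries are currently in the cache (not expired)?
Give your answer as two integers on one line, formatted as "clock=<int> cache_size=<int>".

Op 1: insert a.com -> 10.0.0.4 (expiry=0+15=15). clock=0
Op 2: tick 1 -> clock=1.
Op 3: insert b.com -> 10.0.0.5 (expiry=1+11=12). clock=1
Op 4: insert b.com -> 10.0.0.3 (expiry=1+17=18). clock=1
Op 5: tick 1 -> clock=2.
Op 6: tick 1 -> clock=3.
Op 7: tick 1 -> clock=4.
Op 8: tick 1 -> clock=5.
Op 9: tick 1 -> clock=6.
Op 10: insert a.com -> 10.0.0.2 (expiry=6+6=12). clock=6
Op 11: insert b.com -> 10.0.0.1 (expiry=6+8=14). clock=6
Op 12: insert b.com -> 10.0.0.3 (expiry=6+3=9). clock=6
Op 13: insert a.com -> 10.0.0.1 (expiry=6+3=9). clock=6
Op 14: tick 1 -> clock=7.
Op 15: tick 1 -> clock=8.
Op 16: insert b.com -> 10.0.0.1 (expiry=8+10=18). clock=8
Op 17: tick 1 -> clock=9. purged={a.com}
Op 18: insert a.com -> 10.0.0.2 (expiry=9+6=15). clock=9
Op 19: insert b.com -> 10.0.0.3 (expiry=9+13=22). clock=9
Final clock = 9
Final cache (unexpired): {a.com,b.com} -> size=2

Answer: clock=9 cache_size=2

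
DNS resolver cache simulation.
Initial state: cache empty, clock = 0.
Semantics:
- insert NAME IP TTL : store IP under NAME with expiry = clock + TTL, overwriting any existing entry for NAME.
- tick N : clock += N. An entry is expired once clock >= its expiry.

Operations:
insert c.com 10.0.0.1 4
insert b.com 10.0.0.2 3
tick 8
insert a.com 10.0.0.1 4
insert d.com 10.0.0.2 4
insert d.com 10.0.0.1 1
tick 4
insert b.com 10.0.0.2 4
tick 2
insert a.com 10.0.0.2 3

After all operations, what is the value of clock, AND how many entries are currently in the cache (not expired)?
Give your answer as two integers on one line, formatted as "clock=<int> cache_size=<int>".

Answer: clock=14 cache_size=2

Derivation:
Op 1: insert c.com -> 10.0.0.1 (expiry=0+4=4). clock=0
Op 2: insert b.com -> 10.0.0.2 (expiry=0+3=3). clock=0
Op 3: tick 8 -> clock=8. purged={b.com,c.com}
Op 4: insert a.com -> 10.0.0.1 (expiry=8+4=12). clock=8
Op 5: insert d.com -> 10.0.0.2 (expiry=8+4=12). clock=8
Op 6: insert d.com -> 10.0.0.1 (expiry=8+1=9). clock=8
Op 7: tick 4 -> clock=12. purged={a.com,d.com}
Op 8: insert b.com -> 10.0.0.2 (expiry=12+4=16). clock=12
Op 9: tick 2 -> clock=14.
Op 10: insert a.com -> 10.0.0.2 (expiry=14+3=17). clock=14
Final clock = 14
Final cache (unexpired): {a.com,b.com} -> size=2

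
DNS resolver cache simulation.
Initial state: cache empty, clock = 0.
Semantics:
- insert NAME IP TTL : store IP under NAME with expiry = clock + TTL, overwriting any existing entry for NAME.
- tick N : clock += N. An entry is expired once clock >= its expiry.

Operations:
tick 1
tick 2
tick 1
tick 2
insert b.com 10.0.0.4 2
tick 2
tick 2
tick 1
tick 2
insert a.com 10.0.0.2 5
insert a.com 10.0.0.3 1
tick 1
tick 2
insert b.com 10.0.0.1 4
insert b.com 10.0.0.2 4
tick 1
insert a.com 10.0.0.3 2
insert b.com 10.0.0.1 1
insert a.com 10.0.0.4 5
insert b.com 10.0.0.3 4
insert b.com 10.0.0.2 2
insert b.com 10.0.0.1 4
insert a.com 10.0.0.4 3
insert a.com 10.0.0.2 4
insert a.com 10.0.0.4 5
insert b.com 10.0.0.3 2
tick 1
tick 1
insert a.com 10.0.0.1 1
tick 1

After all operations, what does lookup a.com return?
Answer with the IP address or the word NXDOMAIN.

Op 1: tick 1 -> clock=1.
Op 2: tick 2 -> clock=3.
Op 3: tick 1 -> clock=4.
Op 4: tick 2 -> clock=6.
Op 5: insert b.com -> 10.0.0.4 (expiry=6+2=8). clock=6
Op 6: tick 2 -> clock=8. purged={b.com}
Op 7: tick 2 -> clock=10.
Op 8: tick 1 -> clock=11.
Op 9: tick 2 -> clock=13.
Op 10: insert a.com -> 10.0.0.2 (expiry=13+5=18). clock=13
Op 11: insert a.com -> 10.0.0.3 (expiry=13+1=14). clock=13
Op 12: tick 1 -> clock=14. purged={a.com}
Op 13: tick 2 -> clock=16.
Op 14: insert b.com -> 10.0.0.1 (expiry=16+4=20). clock=16
Op 15: insert b.com -> 10.0.0.2 (expiry=16+4=20). clock=16
Op 16: tick 1 -> clock=17.
Op 17: insert a.com -> 10.0.0.3 (expiry=17+2=19). clock=17
Op 18: insert b.com -> 10.0.0.1 (expiry=17+1=18). clock=17
Op 19: insert a.com -> 10.0.0.4 (expiry=17+5=22). clock=17
Op 20: insert b.com -> 10.0.0.3 (expiry=17+4=21). clock=17
Op 21: insert b.com -> 10.0.0.2 (expiry=17+2=19). clock=17
Op 22: insert b.com -> 10.0.0.1 (expiry=17+4=21). clock=17
Op 23: insert a.com -> 10.0.0.4 (expiry=17+3=20). clock=17
Op 24: insert a.com -> 10.0.0.2 (expiry=17+4=21). clock=17
Op 25: insert a.com -> 10.0.0.4 (expiry=17+5=22). clock=17
Op 26: insert b.com -> 10.0.0.3 (expiry=17+2=19). clock=17
Op 27: tick 1 -> clock=18.
Op 28: tick 1 -> clock=19. purged={b.com}
Op 29: insert a.com -> 10.0.0.1 (expiry=19+1=20). clock=19
Op 30: tick 1 -> clock=20. purged={a.com}
lookup a.com: not in cache (expired or never inserted)

Answer: NXDOMAIN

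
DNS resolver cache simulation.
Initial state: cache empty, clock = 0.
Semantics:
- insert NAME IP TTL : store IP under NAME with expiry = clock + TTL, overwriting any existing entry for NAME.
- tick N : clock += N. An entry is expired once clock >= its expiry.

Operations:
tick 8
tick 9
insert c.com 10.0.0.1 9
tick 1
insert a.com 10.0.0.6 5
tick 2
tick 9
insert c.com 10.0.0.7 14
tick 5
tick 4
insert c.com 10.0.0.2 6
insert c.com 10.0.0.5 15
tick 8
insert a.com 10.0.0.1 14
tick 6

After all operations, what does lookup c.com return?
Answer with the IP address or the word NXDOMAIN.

Answer: 10.0.0.5

Derivation:
Op 1: tick 8 -> clock=8.
Op 2: tick 9 -> clock=17.
Op 3: insert c.com -> 10.0.0.1 (expiry=17+9=26). clock=17
Op 4: tick 1 -> clock=18.
Op 5: insert a.com -> 10.0.0.6 (expiry=18+5=23). clock=18
Op 6: tick 2 -> clock=20.
Op 7: tick 9 -> clock=29. purged={a.com,c.com}
Op 8: insert c.com -> 10.0.0.7 (expiry=29+14=43). clock=29
Op 9: tick 5 -> clock=34.
Op 10: tick 4 -> clock=38.
Op 11: insert c.com -> 10.0.0.2 (expiry=38+6=44). clock=38
Op 12: insert c.com -> 10.0.0.5 (expiry=38+15=53). clock=38
Op 13: tick 8 -> clock=46.
Op 14: insert a.com -> 10.0.0.1 (expiry=46+14=60). clock=46
Op 15: tick 6 -> clock=52.
lookup c.com: present, ip=10.0.0.5 expiry=53 > clock=52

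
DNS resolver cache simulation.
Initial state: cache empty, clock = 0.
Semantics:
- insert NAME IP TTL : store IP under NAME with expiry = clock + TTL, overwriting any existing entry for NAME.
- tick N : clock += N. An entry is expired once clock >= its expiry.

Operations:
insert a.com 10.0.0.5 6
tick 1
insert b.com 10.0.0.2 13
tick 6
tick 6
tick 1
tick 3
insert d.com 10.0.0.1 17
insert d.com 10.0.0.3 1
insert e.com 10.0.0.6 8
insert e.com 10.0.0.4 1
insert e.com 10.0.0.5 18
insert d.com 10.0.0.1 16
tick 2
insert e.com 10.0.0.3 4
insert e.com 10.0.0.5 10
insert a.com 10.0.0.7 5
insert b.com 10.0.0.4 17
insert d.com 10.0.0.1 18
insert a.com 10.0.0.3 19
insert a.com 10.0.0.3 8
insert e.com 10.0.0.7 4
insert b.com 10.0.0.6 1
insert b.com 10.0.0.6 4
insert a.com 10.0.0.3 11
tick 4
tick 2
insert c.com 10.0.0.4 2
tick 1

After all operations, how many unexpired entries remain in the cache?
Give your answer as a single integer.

Op 1: insert a.com -> 10.0.0.5 (expiry=0+6=6). clock=0
Op 2: tick 1 -> clock=1.
Op 3: insert b.com -> 10.0.0.2 (expiry=1+13=14). clock=1
Op 4: tick 6 -> clock=7. purged={a.com}
Op 5: tick 6 -> clock=13.
Op 6: tick 1 -> clock=14. purged={b.com}
Op 7: tick 3 -> clock=17.
Op 8: insert d.com -> 10.0.0.1 (expiry=17+17=34). clock=17
Op 9: insert d.com -> 10.0.0.3 (expiry=17+1=18). clock=17
Op 10: insert e.com -> 10.0.0.6 (expiry=17+8=25). clock=17
Op 11: insert e.com -> 10.0.0.4 (expiry=17+1=18). clock=17
Op 12: insert e.com -> 10.0.0.5 (expiry=17+18=35). clock=17
Op 13: insert d.com -> 10.0.0.1 (expiry=17+16=33). clock=17
Op 14: tick 2 -> clock=19.
Op 15: insert e.com -> 10.0.0.3 (expiry=19+4=23). clock=19
Op 16: insert e.com -> 10.0.0.5 (expiry=19+10=29). clock=19
Op 17: insert a.com -> 10.0.0.7 (expiry=19+5=24). clock=19
Op 18: insert b.com -> 10.0.0.4 (expiry=19+17=36). clock=19
Op 19: insert d.com -> 10.0.0.1 (expiry=19+18=37). clock=19
Op 20: insert a.com -> 10.0.0.3 (expiry=19+19=38). clock=19
Op 21: insert a.com -> 10.0.0.3 (expiry=19+8=27). clock=19
Op 22: insert e.com -> 10.0.0.7 (expiry=19+4=23). clock=19
Op 23: insert b.com -> 10.0.0.6 (expiry=19+1=20). clock=19
Op 24: insert b.com -> 10.0.0.6 (expiry=19+4=23). clock=19
Op 25: insert a.com -> 10.0.0.3 (expiry=19+11=30). clock=19
Op 26: tick 4 -> clock=23. purged={b.com,e.com}
Op 27: tick 2 -> clock=25.
Op 28: insert c.com -> 10.0.0.4 (expiry=25+2=27). clock=25
Op 29: tick 1 -> clock=26.
Final cache (unexpired): {a.com,c.com,d.com} -> size=3

Answer: 3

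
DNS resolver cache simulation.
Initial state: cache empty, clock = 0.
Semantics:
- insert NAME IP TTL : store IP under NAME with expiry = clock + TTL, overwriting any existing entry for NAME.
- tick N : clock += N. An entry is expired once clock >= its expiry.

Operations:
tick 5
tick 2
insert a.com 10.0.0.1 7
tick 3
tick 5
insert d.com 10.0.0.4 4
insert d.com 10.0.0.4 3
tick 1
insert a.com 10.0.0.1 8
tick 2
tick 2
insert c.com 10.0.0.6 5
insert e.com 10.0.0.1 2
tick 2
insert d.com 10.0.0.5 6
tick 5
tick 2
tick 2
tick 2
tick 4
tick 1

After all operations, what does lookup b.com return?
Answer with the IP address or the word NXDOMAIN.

Op 1: tick 5 -> clock=5.
Op 2: tick 2 -> clock=7.
Op 3: insert a.com -> 10.0.0.1 (expiry=7+7=14). clock=7
Op 4: tick 3 -> clock=10.
Op 5: tick 5 -> clock=15. purged={a.com}
Op 6: insert d.com -> 10.0.0.4 (expiry=15+4=19). clock=15
Op 7: insert d.com -> 10.0.0.4 (expiry=15+3=18). clock=15
Op 8: tick 1 -> clock=16.
Op 9: insert a.com -> 10.0.0.1 (expiry=16+8=24). clock=16
Op 10: tick 2 -> clock=18. purged={d.com}
Op 11: tick 2 -> clock=20.
Op 12: insert c.com -> 10.0.0.6 (expiry=20+5=25). clock=20
Op 13: insert e.com -> 10.0.0.1 (expiry=20+2=22). clock=20
Op 14: tick 2 -> clock=22. purged={e.com}
Op 15: insert d.com -> 10.0.0.5 (expiry=22+6=28). clock=22
Op 16: tick 5 -> clock=27. purged={a.com,c.com}
Op 17: tick 2 -> clock=29. purged={d.com}
Op 18: tick 2 -> clock=31.
Op 19: tick 2 -> clock=33.
Op 20: tick 4 -> clock=37.
Op 21: tick 1 -> clock=38.
lookup b.com: not in cache (expired or never inserted)

Answer: NXDOMAIN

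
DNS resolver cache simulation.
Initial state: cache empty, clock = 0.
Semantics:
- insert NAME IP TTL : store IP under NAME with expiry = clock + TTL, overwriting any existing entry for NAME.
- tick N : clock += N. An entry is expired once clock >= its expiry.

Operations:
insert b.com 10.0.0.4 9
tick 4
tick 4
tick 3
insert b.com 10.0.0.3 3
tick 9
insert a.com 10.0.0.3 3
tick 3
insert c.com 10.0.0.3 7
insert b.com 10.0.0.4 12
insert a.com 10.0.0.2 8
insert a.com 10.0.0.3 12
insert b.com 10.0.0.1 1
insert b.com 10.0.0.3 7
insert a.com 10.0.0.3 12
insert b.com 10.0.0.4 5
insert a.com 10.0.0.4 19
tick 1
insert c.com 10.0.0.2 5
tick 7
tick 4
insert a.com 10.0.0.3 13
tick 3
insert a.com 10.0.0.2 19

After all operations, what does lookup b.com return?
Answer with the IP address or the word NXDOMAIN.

Answer: NXDOMAIN

Derivation:
Op 1: insert b.com -> 10.0.0.4 (expiry=0+9=9). clock=0
Op 2: tick 4 -> clock=4.
Op 3: tick 4 -> clock=8.
Op 4: tick 3 -> clock=11. purged={b.com}
Op 5: insert b.com -> 10.0.0.3 (expiry=11+3=14). clock=11
Op 6: tick 9 -> clock=20. purged={b.com}
Op 7: insert a.com -> 10.0.0.3 (expiry=20+3=23). clock=20
Op 8: tick 3 -> clock=23. purged={a.com}
Op 9: insert c.com -> 10.0.0.3 (expiry=23+7=30). clock=23
Op 10: insert b.com -> 10.0.0.4 (expiry=23+12=35). clock=23
Op 11: insert a.com -> 10.0.0.2 (expiry=23+8=31). clock=23
Op 12: insert a.com -> 10.0.0.3 (expiry=23+12=35). clock=23
Op 13: insert b.com -> 10.0.0.1 (expiry=23+1=24). clock=23
Op 14: insert b.com -> 10.0.0.3 (expiry=23+7=30). clock=23
Op 15: insert a.com -> 10.0.0.3 (expiry=23+12=35). clock=23
Op 16: insert b.com -> 10.0.0.4 (expiry=23+5=28). clock=23
Op 17: insert a.com -> 10.0.0.4 (expiry=23+19=42). clock=23
Op 18: tick 1 -> clock=24.
Op 19: insert c.com -> 10.0.0.2 (expiry=24+5=29). clock=24
Op 20: tick 7 -> clock=31. purged={b.com,c.com}
Op 21: tick 4 -> clock=35.
Op 22: insert a.com -> 10.0.0.3 (expiry=35+13=48). clock=35
Op 23: tick 3 -> clock=38.
Op 24: insert a.com -> 10.0.0.2 (expiry=38+19=57). clock=38
lookup b.com: not in cache (expired or never inserted)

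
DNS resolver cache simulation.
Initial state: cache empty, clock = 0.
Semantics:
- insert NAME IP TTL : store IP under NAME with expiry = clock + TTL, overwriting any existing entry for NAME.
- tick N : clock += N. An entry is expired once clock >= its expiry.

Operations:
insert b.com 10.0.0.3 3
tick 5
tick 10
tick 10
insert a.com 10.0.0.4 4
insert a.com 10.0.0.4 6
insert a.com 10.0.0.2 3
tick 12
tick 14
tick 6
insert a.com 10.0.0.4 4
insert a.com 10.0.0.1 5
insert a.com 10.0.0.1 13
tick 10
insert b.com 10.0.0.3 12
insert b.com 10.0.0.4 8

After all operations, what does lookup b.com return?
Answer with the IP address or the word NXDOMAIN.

Op 1: insert b.com -> 10.0.0.3 (expiry=0+3=3). clock=0
Op 2: tick 5 -> clock=5. purged={b.com}
Op 3: tick 10 -> clock=15.
Op 4: tick 10 -> clock=25.
Op 5: insert a.com -> 10.0.0.4 (expiry=25+4=29). clock=25
Op 6: insert a.com -> 10.0.0.4 (expiry=25+6=31). clock=25
Op 7: insert a.com -> 10.0.0.2 (expiry=25+3=28). clock=25
Op 8: tick 12 -> clock=37. purged={a.com}
Op 9: tick 14 -> clock=51.
Op 10: tick 6 -> clock=57.
Op 11: insert a.com -> 10.0.0.4 (expiry=57+4=61). clock=57
Op 12: insert a.com -> 10.0.0.1 (expiry=57+5=62). clock=57
Op 13: insert a.com -> 10.0.0.1 (expiry=57+13=70). clock=57
Op 14: tick 10 -> clock=67.
Op 15: insert b.com -> 10.0.0.3 (expiry=67+12=79). clock=67
Op 16: insert b.com -> 10.0.0.4 (expiry=67+8=75). clock=67
lookup b.com: present, ip=10.0.0.4 expiry=75 > clock=67

Answer: 10.0.0.4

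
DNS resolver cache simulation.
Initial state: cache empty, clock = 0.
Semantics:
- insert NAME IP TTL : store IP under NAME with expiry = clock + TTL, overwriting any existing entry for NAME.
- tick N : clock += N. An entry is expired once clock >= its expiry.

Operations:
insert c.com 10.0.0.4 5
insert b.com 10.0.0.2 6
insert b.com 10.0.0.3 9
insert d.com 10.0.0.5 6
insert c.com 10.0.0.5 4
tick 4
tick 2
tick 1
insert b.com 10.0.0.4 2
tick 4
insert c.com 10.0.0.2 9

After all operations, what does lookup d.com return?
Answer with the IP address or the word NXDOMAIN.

Op 1: insert c.com -> 10.0.0.4 (expiry=0+5=5). clock=0
Op 2: insert b.com -> 10.0.0.2 (expiry=0+6=6). clock=0
Op 3: insert b.com -> 10.0.0.3 (expiry=0+9=9). clock=0
Op 4: insert d.com -> 10.0.0.5 (expiry=0+6=6). clock=0
Op 5: insert c.com -> 10.0.0.5 (expiry=0+4=4). clock=0
Op 6: tick 4 -> clock=4. purged={c.com}
Op 7: tick 2 -> clock=6. purged={d.com}
Op 8: tick 1 -> clock=7.
Op 9: insert b.com -> 10.0.0.4 (expiry=7+2=9). clock=7
Op 10: tick 4 -> clock=11. purged={b.com}
Op 11: insert c.com -> 10.0.0.2 (expiry=11+9=20). clock=11
lookup d.com: not in cache (expired or never inserted)

Answer: NXDOMAIN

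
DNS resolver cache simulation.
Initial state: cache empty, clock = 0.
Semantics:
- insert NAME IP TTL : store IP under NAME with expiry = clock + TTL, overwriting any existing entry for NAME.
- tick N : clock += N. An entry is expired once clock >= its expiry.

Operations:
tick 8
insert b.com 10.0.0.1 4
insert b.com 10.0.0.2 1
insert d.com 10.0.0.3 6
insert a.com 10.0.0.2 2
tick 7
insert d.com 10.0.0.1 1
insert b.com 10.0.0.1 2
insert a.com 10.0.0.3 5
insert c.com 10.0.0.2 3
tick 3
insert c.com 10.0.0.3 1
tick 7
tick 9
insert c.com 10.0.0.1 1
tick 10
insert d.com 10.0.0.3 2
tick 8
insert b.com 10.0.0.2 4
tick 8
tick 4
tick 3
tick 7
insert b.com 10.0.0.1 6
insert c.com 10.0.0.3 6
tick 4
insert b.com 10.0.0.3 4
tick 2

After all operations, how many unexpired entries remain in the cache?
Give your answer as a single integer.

Op 1: tick 8 -> clock=8.
Op 2: insert b.com -> 10.0.0.1 (expiry=8+4=12). clock=8
Op 3: insert b.com -> 10.0.0.2 (expiry=8+1=9). clock=8
Op 4: insert d.com -> 10.0.0.3 (expiry=8+6=14). clock=8
Op 5: insert a.com -> 10.0.0.2 (expiry=8+2=10). clock=8
Op 6: tick 7 -> clock=15. purged={a.com,b.com,d.com}
Op 7: insert d.com -> 10.0.0.1 (expiry=15+1=16). clock=15
Op 8: insert b.com -> 10.0.0.1 (expiry=15+2=17). clock=15
Op 9: insert a.com -> 10.0.0.3 (expiry=15+5=20). clock=15
Op 10: insert c.com -> 10.0.0.2 (expiry=15+3=18). clock=15
Op 11: tick 3 -> clock=18. purged={b.com,c.com,d.com}
Op 12: insert c.com -> 10.0.0.3 (expiry=18+1=19). clock=18
Op 13: tick 7 -> clock=25. purged={a.com,c.com}
Op 14: tick 9 -> clock=34.
Op 15: insert c.com -> 10.0.0.1 (expiry=34+1=35). clock=34
Op 16: tick 10 -> clock=44. purged={c.com}
Op 17: insert d.com -> 10.0.0.3 (expiry=44+2=46). clock=44
Op 18: tick 8 -> clock=52. purged={d.com}
Op 19: insert b.com -> 10.0.0.2 (expiry=52+4=56). clock=52
Op 20: tick 8 -> clock=60. purged={b.com}
Op 21: tick 4 -> clock=64.
Op 22: tick 3 -> clock=67.
Op 23: tick 7 -> clock=74.
Op 24: insert b.com -> 10.0.0.1 (expiry=74+6=80). clock=74
Op 25: insert c.com -> 10.0.0.3 (expiry=74+6=80). clock=74
Op 26: tick 4 -> clock=78.
Op 27: insert b.com -> 10.0.0.3 (expiry=78+4=82). clock=78
Op 28: tick 2 -> clock=80. purged={c.com}
Final cache (unexpired): {b.com} -> size=1

Answer: 1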